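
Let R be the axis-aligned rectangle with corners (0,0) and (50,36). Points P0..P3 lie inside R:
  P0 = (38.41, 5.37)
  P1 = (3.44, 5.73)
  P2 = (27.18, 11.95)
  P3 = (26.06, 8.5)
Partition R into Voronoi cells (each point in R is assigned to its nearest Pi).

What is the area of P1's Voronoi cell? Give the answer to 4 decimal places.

Area of P1's cell: 450.3597

1. box [0,50]×[0,36]: [(0, 0) (50, 0) (50, 36) (0, 36)]
2. ⊥bis P1·P0 via (20.925,5.55): [(0, 0) (20.8679, 0) (21.2385, 36) (0, 36)]  |A|=757.914
3. ⊥bis P1·P2 via (15.31,8.84): [(0, 0) (17.6261, 0) (8.1939, 36) (0, 36)]  |A|=464.7612
4. ⊥bis P1·P3 via (14.75,7.115): [(0, 0) (15.6213, 0) (13.862, 14.3667) (8.1939, 36) (0, 36)]  |A|=450.3597
5. canonical 5-gon: [(0, 0) (15.6213, 0) (13.862, 14.3667) (8.1939, 36) (0, 36)]
6. shoelace: 450.3597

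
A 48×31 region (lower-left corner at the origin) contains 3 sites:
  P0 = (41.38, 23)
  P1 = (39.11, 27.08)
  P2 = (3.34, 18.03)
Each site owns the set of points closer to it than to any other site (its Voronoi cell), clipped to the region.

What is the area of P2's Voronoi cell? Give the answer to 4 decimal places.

1. box [0,48]×[0,31]: [(0, 0) (48, 0) (48, 31) (0, 31)]
2. ⊥bis P2·P0 via (22.36,20.515): [(0, 0) (25.0403, 0) (20.9901, 31) (0, 31)]  |A|=713.4718
3. ⊥bis P2·P1 via (21.225,22.555): [(0, 0) (25.0403, 0) (23.0208, 15.457) (19.0884, 31) (0, 31)]  |A|=698.6924
4. canonical 5-gon: [(0, 0) (25.0403, 0) (23.0208, 15.457) (19.0884, 31) (0, 31)]
5. shoelace: 698.6924

Area of P2's cell: 698.6924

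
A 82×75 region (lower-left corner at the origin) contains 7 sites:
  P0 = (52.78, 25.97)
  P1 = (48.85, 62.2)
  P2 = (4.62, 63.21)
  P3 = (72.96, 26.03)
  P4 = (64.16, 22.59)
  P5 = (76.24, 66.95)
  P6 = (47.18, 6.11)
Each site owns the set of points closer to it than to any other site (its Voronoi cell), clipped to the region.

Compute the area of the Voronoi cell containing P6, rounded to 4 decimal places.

1. box [0,82]×[0,75]: [(0, 0) (82, 0) (82, 75) (0, 75)]
2. ⊥bis P6·P0 via (49.98,16.04): [(0, 30.1331) (0, 0) (82, 0) (82, 7.0112)]  |A|=1522.9142
3. ⊥bis P6·P1 via (48.015,34.155): [(0, 30.1331) (0, 0) (82, 0) (82, 7.0112)]  |A|=1522.9142
4. ⊥bis P6·P2 via (25.9,34.66): [(14.3847, 26.0769) (0, 15.3552) (0, 0) (82, 0) (82, 7.0112)]  |A|=1416.6269
5. ⊥bis P6·P3 via (60.07,16.07): [(62.9105, 12.394) (14.3847, 26.0769) (0, 15.3552) (0, 0) (72.4872, 0)]  |A|=1290.7558
6. ⊥bis P6·P4 via (55.67,14.35): [(55.5557, 14.4678) (14.3847, 26.0769) (0, 15.3552) (0, 0) (69.5974, 0)]  |A|=1234.2048
7. ⊥bis P6·P5 via (61.71,36.53): [(55.5557, 14.4678) (14.3847, 26.0769) (0, 15.3552) (0, 0) (69.5974, 0)]  |A|=1234.2048
8. canonical 5-gon: [(55.5557, 14.4678) (14.3847, 26.0769) (0, 15.3552) (0, 0) (69.5974, 0)]
9. shoelace: 1234.2048

Area of P6's cell: 1234.2048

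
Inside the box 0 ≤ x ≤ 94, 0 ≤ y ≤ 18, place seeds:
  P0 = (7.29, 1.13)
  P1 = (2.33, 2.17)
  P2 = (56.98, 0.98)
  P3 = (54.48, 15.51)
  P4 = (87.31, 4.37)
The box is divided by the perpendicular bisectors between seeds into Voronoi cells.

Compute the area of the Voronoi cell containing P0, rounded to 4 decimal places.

Area of P0's cell: 435.1824

1. box [0,94]×[0,18]: [(0, 0) (94, 0) (94, 18) (0, 18)]
2. ⊥bis P0·P1 via (4.81,1.65): [(4.464, 0) (94, 0) (94, 18) (8.2382, 18)]  |A|=1577.6797
3. ⊥bis P0·P2 via (32.135,1.055): [(4.464, 0) (32.1318, 0) (32.1862, 18) (8.2382, 18)]  |A|=464.5414
4. ⊥bis P0·P3 via (30.885,8.32): [(4.464, 0) (32.1318, 0) (32.1445, 4.1869) (27.9353, 18) (8.2382, 18)]  |A|=435.1824
5. ⊥bis P0·P4 via (47.3,2.75): [(4.464, 0) (32.1318, 0) (32.1445, 4.1869) (27.9353, 18) (8.2382, 18)]  |A|=435.1824
6. canonical 5-gon: [(4.464, 0) (32.1318, 0) (32.1445, 4.1869) (27.9353, 18) (8.2382, 18)]
7. shoelace: 435.1824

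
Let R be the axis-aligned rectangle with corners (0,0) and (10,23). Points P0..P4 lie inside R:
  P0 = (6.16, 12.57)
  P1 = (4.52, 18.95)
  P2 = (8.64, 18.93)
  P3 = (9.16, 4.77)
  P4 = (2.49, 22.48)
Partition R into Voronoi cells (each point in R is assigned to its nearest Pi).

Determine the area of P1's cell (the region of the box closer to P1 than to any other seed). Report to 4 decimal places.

1. box [0,10]×[0,23]: [(0, 0) (10, 0) (10, 23) (0, 23)]
2. ⊥bis P1·P0 via (5.34,15.76): [(0, 14.3873) (10, 16.9579) (10, 23) (0, 23)]  |A|=73.274
3. ⊥bis P1·P2 via (6.58,18.94): [(0, 14.3873) (6.5661, 16.0752) (6.5997, 23) (0, 23)]  |A|=51.1267
4. ⊥bis P1·P3 via (6.84,11.86): [(0, 14.3873) (6.5661, 16.0752) (6.5997, 23) (0, 23)]  |A|=51.1267
5. ⊥bis P1·P4 via (3.505,20.715): [(0, 18.6994) (0, 14.3873) (6.5661, 16.0752) (6.5972, 22.4933)]  |A|=35.2684
6. canonical 4-gon: [(0, 18.6994) (0, 14.3873) (6.5661, 16.0752) (6.5972, 22.4933)]
7. shoelace: 35.2684

Area of P1's cell: 35.2684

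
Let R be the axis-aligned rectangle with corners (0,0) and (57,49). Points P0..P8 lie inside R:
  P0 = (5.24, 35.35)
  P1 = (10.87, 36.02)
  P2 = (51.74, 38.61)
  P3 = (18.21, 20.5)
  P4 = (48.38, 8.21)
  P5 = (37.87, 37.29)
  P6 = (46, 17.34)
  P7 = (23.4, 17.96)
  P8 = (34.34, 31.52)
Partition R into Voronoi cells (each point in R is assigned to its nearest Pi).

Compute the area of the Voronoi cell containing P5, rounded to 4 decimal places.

Area of P5's cell: 280.3917

1. box [0,57]×[0,49]: [(0, 0) (57, 0) (57, 49) (0, 49)]
2. ⊥bis P5·P0 via (21.555,36.32): [(23.7144, 0) (57, 0) (57, 49) (20.8011, 49)]  |A|=1702.3701
3. ⊥bis P5·P1 via (24.37,36.655): [(26.0941, 0) (57, 0) (57, 49) (23.7893, 49)]  |A|=1570.855
4. ⊥bis P5·P2 via (44.805,37.95): [(26.0941, 0) (48.4167, 0) (43.7534, 49) (23.7893, 49)]  |A|=1036.0214
5. ⊥bis P5·P3 via (28.04,28.895): [(24.5424, 32.9905) (47.8774, 5.6667) (43.7534, 49) (23.7893, 49)]  |A|=609.057
6. ⊥bis P5·P4 via (43.125,22.75): [(24.5424, 32.9905) (35.6081, 20.0333) (46.1476, 23.8424) (43.7534, 49) (23.7893, 49)]  |A|=509.9808
7. ⊥bis P5·P6 via (41.935,27.315): [(24.5424, 32.9905) (32.6283, 23.5224) (45.6722, 28.838) (43.7534, 49) (23.7893, 49)]  |A|=452.0747
8. ⊥bis P5·P7 via (30.635,27.625): [(24.5424, 32.9905) (26.4476, 30.7596) (34.8863, 24.4425) (45.6722, 28.838) (43.7534, 49) (23.7893, 49)]  |A|=441.0602
9. ⊥bis P5·P8 via (36.105,34.405): [(24.1313, 41.7303) (45.3916, 28.7236) (45.6722, 28.838) (43.7534, 49) (23.7893, 49)]  |A|=280.3917
10. canonical 5-gon: [(24.1313, 41.7303) (45.3916, 28.7236) (45.6722, 28.838) (43.7534, 49) (23.7893, 49)]
11. shoelace: 280.3917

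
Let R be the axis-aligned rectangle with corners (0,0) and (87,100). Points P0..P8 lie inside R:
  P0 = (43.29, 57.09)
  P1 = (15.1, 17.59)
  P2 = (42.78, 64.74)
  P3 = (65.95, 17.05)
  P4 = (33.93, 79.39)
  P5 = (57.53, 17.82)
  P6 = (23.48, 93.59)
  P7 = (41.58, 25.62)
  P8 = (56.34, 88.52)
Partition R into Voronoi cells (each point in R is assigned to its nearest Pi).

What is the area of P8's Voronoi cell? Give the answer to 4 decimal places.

1. box [0,87]×[0,100]: [(0, 0) (87, 0) (87, 100) (0, 100)]
2. ⊥bis P8·P0 via (49.815,72.805): [(0, 93.4886) (87, 57.3655) (87, 100) (0, 100)]  |A|=2137.8474
3. ⊥bis P8·P1 via (35.72,53.055): [(0, 93.4886) (87, 57.3655) (87, 100) (0, 100)]  |A|=2137.8474
4. ⊥bis P8·P2 via (49.56,76.63): [(73.5514, 62.9494) (87, 57.3655) (87, 100) (8.5763, 100)]  |A|=1739.5073
5. ⊥bis P8·P3 via (61.145,52.785): [(73.5514, 62.9494) (87, 57.3655) (87, 100) (8.5763, 100)]  |A|=1739.5073
6. ⊥bis P8·P4 via (45.135,83.955): [(47.6833, 77.7002) (73.5514, 62.9494) (87, 57.3655) (87, 100) (38.5981, 100)]  |A|=1404.7665
7. ⊥bis P8·P5 via (56.935,53.17): [(47.6833, 77.7002) (73.5514, 62.9494) (87, 57.3655) (87, 100) (38.5981, 100)]  |A|=1404.7665
8. ⊥bis P8·P6 via (39.91,91.055): [(40.5507, 95.2074) (47.6833, 77.7002) (73.5514, 62.9494) (87, 57.3655) (87, 100) (41.2901, 100)]  |A|=1398.3157
9. ⊥bis P8·P7 via (48.96,57.07): [(40.5507, 95.2074) (47.6833, 77.7002) (73.5514, 62.9494) (87, 57.3655) (87, 100) (41.2901, 100)]  |A|=1398.3157
10. canonical 6-gon: [(40.5507, 95.2074) (47.6833, 77.7002) (73.5514, 62.9494) (87, 57.3655) (87, 100) (41.2901, 100)]
11. shoelace: 1398.3157

Area of P8's cell: 1398.3157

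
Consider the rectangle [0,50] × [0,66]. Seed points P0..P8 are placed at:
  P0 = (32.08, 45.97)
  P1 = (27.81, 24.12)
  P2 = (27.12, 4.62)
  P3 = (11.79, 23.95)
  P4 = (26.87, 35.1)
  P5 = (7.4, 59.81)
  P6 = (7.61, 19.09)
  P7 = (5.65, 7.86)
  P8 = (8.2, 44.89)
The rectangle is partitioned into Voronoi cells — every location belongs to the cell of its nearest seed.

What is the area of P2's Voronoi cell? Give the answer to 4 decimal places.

1. box [0,50]×[0,66]: [(0, 0) (50, 0) (50, 66) (0, 66)]
2. ⊥bis P2·P0 via (29.6,25.295): [(0, 28.8456) (0, 0) (50, 0) (50, 22.848)]  |A|=1292.3389
3. ⊥bis P2·P1 via (27.465,14.37): [(0, 15.3418) (0, 0) (50, 0) (50, 13.5726)]  |A|=722.8612
4. ⊥bis P2·P3 via (19.455,14.285): [(19.8997, 14.6377) (1.4427, 0) (50, 0) (50, 13.5726)]  |A|=559.6533
5. ⊥bis P2·P4 via (26.995,19.86): [(19.8997, 14.6377) (1.4427, 0) (50, 0) (50, 13.5726)]  |A|=559.6533
6. ⊥bis P2·P5 via (17.26,32.215): [(19.8997, 14.6377) (1.4427, 0) (50, 0) (50, 13.5726)]  |A|=559.6533
7. ⊥bis P2·P6 via (17.365,11.855): [(19.8997, 14.6377) (18.7563, 13.7309) (8.5725, 0) (50, 0) (50, 13.5726)]  |A|=510.704
8. ⊥bis P2·P7 via (16.385,6.24): [(19.8997, 14.6377) (18.7563, 13.7309) (17.1985, 11.6305) (15.4433, 0) (50, 0) (50, 13.5726)]  |A|=470.7485
9. ⊥bis P2·P8 via (17.66,24.755): [(19.8997, 14.6377) (18.7563, 13.7309) (17.1985, 11.6305) (15.4433, 0) (50, 0) (50, 13.5726)]  |A|=470.7485
10. canonical 6-gon: [(19.8997, 14.6377) (18.7563, 13.7309) (17.1985, 11.6305) (15.4433, 0) (50, 0) (50, 13.5726)]
11. shoelace: 470.7485

Area of P2's cell: 470.7485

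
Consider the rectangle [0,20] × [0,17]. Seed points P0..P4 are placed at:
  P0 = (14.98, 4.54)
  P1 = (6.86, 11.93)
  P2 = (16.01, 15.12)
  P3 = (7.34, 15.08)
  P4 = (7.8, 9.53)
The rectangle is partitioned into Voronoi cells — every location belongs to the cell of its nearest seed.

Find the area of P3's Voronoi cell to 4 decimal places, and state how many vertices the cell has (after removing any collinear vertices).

1. box [0,20]×[0,17]: [(0, 0) (20, 0) (20, 17) (0, 17)]
2. ⊥bis P3·P0 via (11.16,9.81): [(0, 1.7206) (20, 16.2177) (20, 17) (0, 17)]  |A|=160.6167
3. ⊥bis P3·P1 via (7.1,13.505): [(0, 14.5869) (14.6668, 12.352) (20, 16.2177) (20, 17) (0, 17)]  |A|=66.2626
4. ⊥bis P3·P2 via (11.675,15.1): [(0, 14.5869) (11.6856, 12.8062) (11.6662, 17) (0, 17)]  |A|=38.5619
5. ⊥bis P3·P4 via (7.57,12.305): [(0, 14.5869) (11.6856, 12.8062) (11.6662, 17) (0, 17)]  |A|=38.5619
6. canonical 4-gon: [(0, 14.5869) (11.6856, 12.8062) (11.6662, 17) (0, 17)]
7. shoelace: 38.5619

Area of P3's cell: 38.5619 (4 vertices)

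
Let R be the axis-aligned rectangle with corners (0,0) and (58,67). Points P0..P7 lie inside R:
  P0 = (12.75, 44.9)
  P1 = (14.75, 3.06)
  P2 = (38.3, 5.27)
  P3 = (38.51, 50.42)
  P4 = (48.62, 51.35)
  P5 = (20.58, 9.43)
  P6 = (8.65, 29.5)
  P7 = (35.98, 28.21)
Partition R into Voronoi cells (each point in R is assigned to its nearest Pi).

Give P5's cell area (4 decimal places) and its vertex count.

Area of P5's cell: 311.5522 (5 vertices)

1. box [0,58]×[0,67]: [(0, 0) (58, 0) (58, 67) (0, 67)]
2. ⊥bis P5·P0 via (16.665,27.165): [(0, 23.4862) (0, 0) (58, 0) (58, 36.2897)]  |A|=1733.5011
3. ⊥bis P5·P1 via (17.665,6.245): [(0, 23.4862) (0, 22.4125) (24.4884, 0) (58, 0) (58, 36.2897)]  |A|=1459.0776
4. ⊥bis P5·P2 via (29.44,7.35): [(35.0443, 31.2222) (0, 23.4862) (0, 22.4125) (24.4884, 0) (27.7145, 0)]  |A|=569.7596
5. ⊥bis P5·P3 via (29.545,29.925): [(34.256, 27.8643) (29.4185, 29.9803) (0, 23.4862) (0, 22.4125) (24.4884, 0) (27.7145, 0)]  |A|=560.8035
6. ⊥bis P5·P4 via (34.6,30.39): [(34.256, 27.8643) (29.4185, 29.9803) (0, 23.4862) (0, 22.4125) (24.4884, 0) (27.7145, 0)]  |A|=560.8035
7. ⊥bis P5·P6 via (14.615,19.465): [(34.256, 27.8643) (31.0814, 29.2529) (7.7071, 15.3588) (24.4884, 0) (27.7145, 0)]  |A|=392.0391
8. ⊥bis P5·P7 via (28.28,18.82): [(31.5108, 16.1707) (22.0813, 23.9031) (7.7071, 15.3588) (24.4884, 0) (27.7145, 0)]  |A|=311.5522
9. canonical 5-gon: [(31.5108, 16.1707) (22.0813, 23.9031) (7.7071, 15.3588) (24.4884, 0) (27.7145, 0)]
10. shoelace: 311.5522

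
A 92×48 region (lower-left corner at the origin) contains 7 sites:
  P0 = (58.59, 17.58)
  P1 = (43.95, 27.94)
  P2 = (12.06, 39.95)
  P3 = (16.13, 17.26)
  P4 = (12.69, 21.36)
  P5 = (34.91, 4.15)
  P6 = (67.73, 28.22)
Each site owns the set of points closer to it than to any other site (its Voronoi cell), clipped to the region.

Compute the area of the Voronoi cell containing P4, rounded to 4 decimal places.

Area of P4's cell: 328.0519

1. box [0,92]×[0,48]: [(0, 0) (92, 0) (92, 48) (0, 48)]
2. ⊥bis P4·P0 via (35.64,19.47): [(0, 0) (34.0366, 0) (37.9895, 48) (0, 48)]  |A|=1728.6268
3. ⊥bis P4·P1 via (28.32,24.65): [(0, 0) (33.5086, 0) (23.405, 48) (0, 48)]  |A|=1365.9274
4. ⊥bis P4·P2 via (12.375,30.655): [(0, 30.2356) (0, 0) (33.5086, 0) (26.952, 31.149)]  |A|=929.3358
5. ⊥bis P4·P3 via (14.41,19.31): [(0, 30.2356) (0, 7.2197) (27.1874, 30.0306) (26.952, 31.149)]  |A|=328.0519
6. ⊥bis P4·P5 via (23.8,12.755): [(0, 30.2356) (0, 7.2197) (27.1874, 30.0306) (26.952, 31.149)]  |A|=328.0519
7. ⊥bis P4·P6 via (40.21,24.79): [(0, 30.2356) (0, 7.2197) (27.1874, 30.0306) (26.952, 31.149)]  |A|=328.0519
8. canonical 4-gon: [(0, 30.2356) (0, 7.2197) (27.1874, 30.0306) (26.952, 31.149)]
9. shoelace: 328.0519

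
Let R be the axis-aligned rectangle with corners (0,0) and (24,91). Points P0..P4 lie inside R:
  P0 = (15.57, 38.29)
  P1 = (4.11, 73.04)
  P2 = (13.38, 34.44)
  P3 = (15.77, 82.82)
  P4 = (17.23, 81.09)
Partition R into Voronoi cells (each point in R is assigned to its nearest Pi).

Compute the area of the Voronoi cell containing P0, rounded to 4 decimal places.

1. box [0,24]×[0,91]: [(0, 0) (24, 0) (24, 91) (0, 91)]
2. ⊥bis P0·P1 via (9.84,55.665): [(0, 52.4199) (0, 0) (24, 0) (24, 60.3347)]  |A|=1353.056
3. ⊥bis P0·P2 via (14.475,36.365): [(0, 52.4199) (0, 44.5988) (24, 30.9469) (24, 60.3347)]  |A|=446.5074
4. ⊥bis P0·P3 via (15.67,60.555): [(0, 52.4199) (0, 44.5988) (24, 30.9469) (24, 60.3347)]  |A|=446.5074
5. ⊥bis P0·P4 via (16.4,59.69): [(21.4509, 59.4941) (0, 52.4199) (0, 44.5988) (24, 30.9469) (24, 59.3952)]  |A|=445.31
6. canonical 5-gon: [(21.4509, 59.4941) (0, 52.4199) (0, 44.5988) (24, 30.9469) (24, 59.3952)]
7. shoelace: 445.31

Area of P0's cell: 445.3100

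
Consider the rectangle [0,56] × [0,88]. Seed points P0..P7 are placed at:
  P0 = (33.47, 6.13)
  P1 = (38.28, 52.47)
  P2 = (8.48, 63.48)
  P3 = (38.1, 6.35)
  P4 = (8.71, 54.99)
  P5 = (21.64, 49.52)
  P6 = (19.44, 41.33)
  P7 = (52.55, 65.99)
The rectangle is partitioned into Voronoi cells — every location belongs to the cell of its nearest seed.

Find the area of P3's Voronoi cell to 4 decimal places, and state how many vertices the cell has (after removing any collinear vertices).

1. box [0,56]×[0,88]: [(0, 0) (56, 0) (56, 88) (0, 88)]
2. ⊥bis P3·P0 via (35.785,6.24): [(36.0815, 0) (56, 0) (56, 88) (31.9001, 88)]  |A|=1936.8106
3. ⊥bis P3·P1 via (38.19,29.41): [(34.6834, 29.4237) (36.0815, 0) (56, 0) (56, 29.3405)]  |A|=605.7576
4. ⊥bis P3·P2 via (23.29,34.915): [(34.6834, 29.4237) (36.0815, 0) (56, 0) (56, 29.3405)]  |A|=605.7576
5. ⊥bis P3·P4 via (23.405,30.67): [(34.6834, 29.4237) (36.0815, 0) (56, 0) (56, 29.3405)]  |A|=605.7576
6. ⊥bis P3·P5 via (29.87,27.935): [(34.6834, 29.4237) (36.0815, 0) (56, 0) (56, 29.3405)]  |A|=605.7576
7. ⊥bis P3·P6 via (28.77,23.84): [(39.2041, 29.406) (34.796, 27.0545) (36.0815, 0) (56, 0) (56, 29.3405)]  |A|=600.4035
8. ⊥bis P3·P7 via (45.325,36.17): [(39.2041, 29.406) (34.796, 27.0545) (36.0815, 0) (56, 0) (56, 29.3405)]  |A|=600.4035
9. canonical 5-gon: [(39.2041, 29.406) (34.796, 27.0545) (36.0815, 0) (56, 0) (56, 29.3405)]
10. shoelace: 600.4035

Area of P3's cell: 600.4035 (5 vertices)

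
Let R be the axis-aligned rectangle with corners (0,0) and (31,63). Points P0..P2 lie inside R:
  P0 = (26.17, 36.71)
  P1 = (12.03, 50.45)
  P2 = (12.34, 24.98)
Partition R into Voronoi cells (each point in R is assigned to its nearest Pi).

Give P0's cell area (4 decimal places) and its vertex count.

1. box [0,31]×[0,63]: [(0, 0) (31, 0) (31, 63) (0, 63)]
2. ⊥bis P0·P1 via (19.1,43.58): [(0, 23.924) (0, 0) (31, 0) (31, 55.8264)]  |A|=1236.1311
3. ⊥bis P0·P2 via (19.255,30.845): [(13.4155, 37.73) (31, 16.9973) (31, 55.8264)]  |A|=341.396
4. canonical 3-gon: [(13.4155, 37.73) (31, 16.9973) (31, 55.8264)]
5. shoelace: 341.396

Area of P0's cell: 341.3960 (3 vertices)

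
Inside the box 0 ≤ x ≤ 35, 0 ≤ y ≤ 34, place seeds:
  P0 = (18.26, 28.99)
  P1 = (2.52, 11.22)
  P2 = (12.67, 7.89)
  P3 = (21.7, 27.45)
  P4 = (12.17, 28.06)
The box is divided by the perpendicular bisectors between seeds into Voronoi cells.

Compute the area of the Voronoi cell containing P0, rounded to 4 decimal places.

1. box [0,35]×[0,34]: [(0, 0) (35, 0) (35, 34) (0, 34)]
2. ⊥bis P0·P1 via (10.39,20.105): [(0, 29.3081) (33.088, 0) (35, 0) (35, 34) (0, 34)]  |A|=705.1279
3. ⊥bis P0·P2 via (15.465,18.44): [(0, 29.3081) (10.9062, 19.6478) (35, 13.2646) (35, 34) (0, 34)]  |A|=526.5468
4. ⊥bis P0·P3 via (19.98,28.22): [(0, 29.3081) (10.9062, 19.6478) (15.5872, 18.4076) (22.5676, 34) (0, 34)]  |A|=228.3556
5. ⊥bis P0·P4 via (15.215,28.525): [(16.4617, 20.361) (22.5676, 34) (14.3789, 34)]  |A|=55.8425
6. canonical 3-gon: [(16.4617, 20.361) (22.5676, 34) (14.3789, 34)]
7. shoelace: 55.8425

Area of P0's cell: 55.8425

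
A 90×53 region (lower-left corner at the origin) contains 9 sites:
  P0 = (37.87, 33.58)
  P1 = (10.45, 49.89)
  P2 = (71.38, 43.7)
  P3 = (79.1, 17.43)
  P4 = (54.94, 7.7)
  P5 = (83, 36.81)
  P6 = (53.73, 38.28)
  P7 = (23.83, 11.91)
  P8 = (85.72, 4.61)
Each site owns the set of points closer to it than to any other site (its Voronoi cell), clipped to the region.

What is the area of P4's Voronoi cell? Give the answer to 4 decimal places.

1. box [0,90]×[0,53]: [(0, 0) (90, 0) (90, 53) (0, 53)]
2. ⊥bis P4·P0 via (46.405,20.64): [(15.1125, 0) (90, 0) (90, 49.3945)]  |A|=1849.5159
3. ⊥bis P4·P1 via (32.695,28.795): [(15.1125, 0) (90, 0) (90, 49.3945)]  |A|=1849.5159
4. ⊥bis P4·P2 via (63.16,25.7): [(57.7926, 28.1511) (15.1125, 0) (90, 0) (90, 13.4431)]  |A|=1270.5655
5. ⊥bis P4·P3 via (67.02,12.565): [(61.4079, 26.5001) (57.7926, 28.1511) (15.1125, 0) (72.0803, 0)]  |A|=840.9457
6. ⊥bis P4·P5 via (68.97,22.255): [(61.4079, 26.5001) (57.7926, 28.1511) (15.1125, 0) (72.0803, 0)]  |A|=840.9457
7. ⊥bis P4·P6 via (54.335,22.99): [(62.6884, 23.3205) (49.6892, 22.8062) (15.1125, 0) (72.0803, 0)]  |A|=803.5993
8. ⊥bis P4·P7 via (39.385,9.805): [(62.6884, 23.3205) (49.6892, 22.8062) (40.307, 16.6178) (38.0581, 0) (72.0803, 0)]  |A|=612.9458
9. ⊥bis P4·P8 via (70.33,6.155): [(70.1846, 4.7071) (62.6884, 23.3205) (49.6892, 22.8062) (40.307, 16.6178) (38.0581, 0) (69.7121, 0)]  |A|=607.3722
10. canonical 6-gon: [(70.1846, 4.7071) (62.6884, 23.3205) (49.6892, 22.8062) (40.307, 16.6178) (38.0581, 0) (69.7121, 0)]
11. shoelace: 607.3722

Area of P4's cell: 607.3722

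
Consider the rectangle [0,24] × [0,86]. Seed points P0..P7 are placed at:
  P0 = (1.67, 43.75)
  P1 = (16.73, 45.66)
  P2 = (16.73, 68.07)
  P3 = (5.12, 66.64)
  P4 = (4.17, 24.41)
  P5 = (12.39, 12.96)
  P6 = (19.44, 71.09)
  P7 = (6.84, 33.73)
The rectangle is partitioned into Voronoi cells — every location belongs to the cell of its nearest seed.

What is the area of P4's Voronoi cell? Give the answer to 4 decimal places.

1. box [0,24]×[0,86]: [(0, 0) (24, 0) (24, 86) (0, 86)]
2. ⊥bis P4·P0 via (2.92,34.08): [(0, 33.7025) (0, 0) (24, 0) (24, 36.8049)]  |A|=846.0896
3. ⊥bis P4·P1 via (10.45,35.035): [(10.4245, 35.0501) (0, 33.7025) (0, 0) (24, 0) (24, 27.0262)]  |A|=779.7137
4. ⊥bis P4·P2 via (10.45,46.24): [(10.4245, 35.0501) (0, 33.7025) (0, 0) (24, 0) (24, 27.0262)]  |A|=779.7137
5. ⊥bis P4·P3 via (4.645,45.525): [(10.4245, 35.0501) (0, 33.7025) (0, 0) (24, 0) (24, 27.0262)]  |A|=779.7137
6. ⊥bis P4·P5 via (8.28,18.685): [(21.7507, 28.3556) (10.4245, 35.0501) (0, 33.7025) (0, 12.7408)]  |A|=270.4906
7. ⊥bis P4·P6 via (11.805,47.75): [(21.7507, 28.3556) (10.4245, 35.0501) (0, 33.7025) (0, 12.7408)]  |A|=270.4906
8. ⊥bis P4·P7 via (5.505,29.07): [(17.8282, 25.5397) (0, 30.6471) (0, 12.7408)]  |A|=159.6183
9. canonical 3-gon: [(17.8282, 25.5397) (0, 30.6471) (0, 12.7408)]
10. shoelace: 159.6183

Area of P4's cell: 159.6183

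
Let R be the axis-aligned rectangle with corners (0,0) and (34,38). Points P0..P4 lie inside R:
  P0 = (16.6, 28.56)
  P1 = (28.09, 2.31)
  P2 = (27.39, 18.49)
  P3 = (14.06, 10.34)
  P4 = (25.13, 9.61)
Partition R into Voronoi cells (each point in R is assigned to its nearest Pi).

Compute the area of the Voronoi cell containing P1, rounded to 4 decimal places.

Area of P1's cell: 90.8051

1. box [0,34]×[0,38]: [(0, 0) (34, 0) (34, 38) (0, 38)]
2. ⊥bis P1·P0 via (22.345,15.435): [(0, 5.6543) (0, 0) (34, 0) (34, 20.5366)]  |A|=445.2442
3. ⊥bis P1·P2 via (27.74,10.4): [(8.9887, 9.5888) (0, 5.6543) (0, 0) (34, 0) (34, 10.6708)]  |A|=321.8668
4. ⊥bis P1·P3 via (21.075,6.325): [(23.2973, 10.2078) (17.4549, 0) (34, 0) (34, 10.6708)]  |A|=141.5477
5. ⊥bis P1·P4 via (26.61,5.96): [(19.1302, 2.9271) (17.4549, 0) (34, 0) (34, 8.9565)]  |A|=90.8051
6. canonical 4-gon: [(19.1302, 2.9271) (17.4549, 0) (34, 0) (34, 8.9565)]
7. shoelace: 90.8051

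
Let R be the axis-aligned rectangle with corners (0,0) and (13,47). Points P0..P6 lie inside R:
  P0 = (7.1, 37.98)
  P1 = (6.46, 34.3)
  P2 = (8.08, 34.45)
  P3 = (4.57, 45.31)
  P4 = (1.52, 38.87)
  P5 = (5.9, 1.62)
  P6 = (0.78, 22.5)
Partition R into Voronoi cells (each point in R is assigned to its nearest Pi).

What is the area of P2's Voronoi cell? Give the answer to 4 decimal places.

1. box [0,13]×[0,47]: [(0, 0) (13, 0) (13, 47) (0, 47)]
2. ⊥bis P2·P0 via (7.59,36.215): [(0, 34.1079) (0, 0) (13, 0) (13, 37.7169)]  |A|=466.8611
3. ⊥bis P2·P1 via (7.27,34.375): [(7.1119, 36.0823) (10.4529, 0) (13, 0) (13, 37.7169)]  |A|=156.9933
4. ⊥bis P2·P3 via (6.325,39.88): [(7.1119, 36.0823) (10.4529, 0) (13, 0) (13, 37.7169)]  |A|=156.9933
5. ⊥bis P2·P4 via (4.8,36.66): [(7.1119, 36.0823) (10.4529, 0) (13, 0) (13, 37.7169)]  |A|=156.9933
6. ⊥bis P2·P5 via (6.99,18.035): [(7.1119, 36.0823) (8.7941, 17.9152) (13, 17.6359) (13, 37.7169)]  |A|=97.0892
7. ⊥bis P2·P6 via (4.43,28.475): [(7.1119, 36.0823) (8.0193, 26.2824) (13, 23.2398) (13, 37.7169)]  |A|=65.646
8. canonical 4-gon: [(7.1119, 36.0823) (8.0193, 26.2824) (13, 23.2398) (13, 37.7169)]
9. shoelace: 65.646

Area of P2's cell: 65.6460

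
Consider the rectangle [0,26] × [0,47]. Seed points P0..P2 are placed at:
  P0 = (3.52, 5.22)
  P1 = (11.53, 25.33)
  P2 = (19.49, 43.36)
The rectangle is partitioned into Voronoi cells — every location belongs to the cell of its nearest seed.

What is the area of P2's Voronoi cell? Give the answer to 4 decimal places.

Area of P2's cell: 300.2186

1. box [0,26]×[0,47]: [(0, 0) (26, 0) (26, 47) (0, 47)]
2. ⊥bis P2·P0 via (11.505,24.29): [(0, 29.1074) (26, 18.2206) (26, 47) (0, 47)]  |A|=606.7357
3. ⊥bis P2·P1 via (15.51,34.345): [(0, 41.1925) (26, 29.7138) (26, 47) (0, 47)]  |A|=300.2186
4. canonical 4-gon: [(0, 41.1925) (26, 29.7138) (26, 47) (0, 47)]
5. shoelace: 300.2186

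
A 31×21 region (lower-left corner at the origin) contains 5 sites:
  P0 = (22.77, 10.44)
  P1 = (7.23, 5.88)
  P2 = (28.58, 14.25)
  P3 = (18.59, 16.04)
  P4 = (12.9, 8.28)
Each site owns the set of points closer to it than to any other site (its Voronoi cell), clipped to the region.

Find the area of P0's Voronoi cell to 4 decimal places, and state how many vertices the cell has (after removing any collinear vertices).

Area of P0's cell: 140.2076 (5 vertices)

1. box [0,31]×[0,21]: [(0, 0) (31, 0) (31, 21) (0, 21)]
2. ⊥bis P0·P1 via (15,8.16): [(17.3944, 0) (31, 0) (31, 21) (11.2323, 21)]  |A|=350.4195
3. ⊥bis P0·P2 via (25.675,12.345): [(17.3944, 0) (31, 0) (31, 4.2247) (19.9993, 21) (11.2323, 21)]  |A|=258.15
4. ⊥bis P0·P3 via (20.68,13.24): [(14.7977, 8.8493) (17.3944, 0) (31, 0) (31, 4.2247) (23.6395, 15.449)]  |A|=168.3349
5. ⊥bis P0·P4 via (17.835,9.36): [(17.5046, 10.8698) (19.8834, 0) (31, 0) (31, 4.2247) (23.6395, 15.449)]  |A|=140.2076
6. canonical 5-gon: [(17.5046, 10.8698) (19.8834, 0) (31, 0) (31, 4.2247) (23.6395, 15.449)]
7. shoelace: 140.2076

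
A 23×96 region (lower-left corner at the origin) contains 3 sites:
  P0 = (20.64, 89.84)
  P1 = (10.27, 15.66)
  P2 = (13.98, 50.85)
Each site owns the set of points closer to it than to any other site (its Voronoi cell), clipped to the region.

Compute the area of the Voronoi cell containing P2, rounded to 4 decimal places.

Area of P2's cell: 874.3802

1. box [0,23]×[0,96]: [(0, 0) (23, 0) (23, 96) (0, 96)]
2. ⊥bis P2·P0 via (17.31,70.345): [(0, 73.3018) (0, 0) (23, 0) (23, 69.3731)]  |A|=1640.7607
3. ⊥bis P2·P1 via (12.125,33.255): [(0, 73.3018) (0, 34.5333) (23, 32.1085) (23, 69.3731)]  |A|=874.3802
4. canonical 4-gon: [(0, 73.3018) (0, 34.5333) (23, 32.1085) (23, 69.3731)]
5. shoelace: 874.3802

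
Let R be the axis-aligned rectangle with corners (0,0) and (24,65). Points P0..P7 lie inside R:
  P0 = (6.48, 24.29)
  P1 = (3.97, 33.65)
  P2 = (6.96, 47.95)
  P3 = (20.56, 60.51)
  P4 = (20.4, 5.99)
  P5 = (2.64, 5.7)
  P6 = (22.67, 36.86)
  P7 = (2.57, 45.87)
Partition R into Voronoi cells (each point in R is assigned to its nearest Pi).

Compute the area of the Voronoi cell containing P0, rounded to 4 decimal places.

Area of P0's cell: 266.6250

1. box [0,24]×[0,65]: [(0, 0) (24, 0) (24, 65) (0, 65)]
2. ⊥bis P0·P1 via (5.225,28.97): [(0, 27.5689) (0, 0) (24, 0) (24, 34.0047)]  |A|=738.8832
3. ⊥bis P0·P2 via (6.72,36.12): [(0, 27.5689) (0, 0) (24, 0) (24, 34.0047)]  |A|=738.8832
4. ⊥bis P0·P3 via (13.52,42.4): [(0, 27.5689) (0, 0) (24, 0) (24, 34.0047)]  |A|=738.8832
5. ⊥bis P0·P4 via (13.44,15.14): [(0, 27.5689) (0, 4.9168) (24, 23.1725) (24, 34.0047)]  |A|=401.8115
6. ⊥bis P0·P5 via (4.56,14.995): [(0, 27.5689) (0, 15.9369) (11.3936, 13.5834) (24, 23.1725) (24, 34.0047)]  |A|=339.0317
7. ⊥bis P0·P6 via (14.575,30.575): [(13.9952, 31.3218) (0, 27.5689) (0, 15.9369) (11.3936, 13.5834) (21.6878, 21.4138)]  |A|=266.625
8. ⊥bis P0·P7 via (4.525,35.08): [(13.9952, 31.3218) (0, 27.5689) (0, 15.9369) (11.3936, 13.5834) (21.6878, 21.4138)]  |A|=266.625
9. canonical 5-gon: [(13.9952, 31.3218) (0, 27.5689) (0, 15.9369) (11.3936, 13.5834) (21.6878, 21.4138)]
10. shoelace: 266.625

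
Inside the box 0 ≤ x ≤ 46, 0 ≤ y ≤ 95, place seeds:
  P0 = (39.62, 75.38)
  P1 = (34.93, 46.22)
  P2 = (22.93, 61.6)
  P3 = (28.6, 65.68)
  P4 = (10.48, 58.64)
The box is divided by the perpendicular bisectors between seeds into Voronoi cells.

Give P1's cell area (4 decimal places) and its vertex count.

Area of P1's cell: 1982.5761 (7 vertices)

1. box [0,46]×[0,95]: [(0, 0) (46, 0) (46, 95) (0, 95)]
2. ⊥bis P1·P0 via (37.275,60.8): [(0, 66.7952) (0, 0) (46, 0) (46, 59.3967)]  |A|=2902.4135
3. ⊥bis P1·P2 via (28.93,53.91): [(37.6777, 60.7352) (0, 31.3378) (0, 0) (46, 0) (46, 59.3967)]  |A|=2234.438
4. ⊥bis P1·P3 via (31.765,55.95): [(43.565, 59.7883) (31.387, 55.827) (0, 31.3378) (0, 0) (46, 0) (46, 59.3967)]  |A|=2217.0116
5. ⊥bis P1·P4 via (22.705,52.43): [(43.565, 59.7883) (31.387, 55.827) (19.8633, 46.8359) (0, 7.733) (0, 0) (46, 0) (46, 59.3967)]  |A|=1982.5761
6. canonical 7-gon: [(43.565, 59.7883) (31.387, 55.827) (19.8633, 46.8359) (0, 7.733) (0, 0) (46, 0) (46, 59.3967)]
7. shoelace: 1982.5761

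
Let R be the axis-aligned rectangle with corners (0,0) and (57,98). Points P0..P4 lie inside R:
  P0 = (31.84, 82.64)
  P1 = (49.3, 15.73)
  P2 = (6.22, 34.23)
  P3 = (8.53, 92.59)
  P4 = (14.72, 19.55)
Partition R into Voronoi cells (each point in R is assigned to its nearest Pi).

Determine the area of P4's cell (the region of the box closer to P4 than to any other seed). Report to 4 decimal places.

Area of P4's cell: 973.9927

1. box [0,57]×[0,98]: [(0, 0) (57, 0) (57, 98) (0, 98)]
2. ⊥bis P4·P0 via (23.28,51.095): [(0, 57.4122) (0, 0) (57, 0) (57, 41.9448)]  |A|=2831.675
3. ⊥bis P4·P1 via (32.01,17.64): [(35.3441, 47.8213) (0, 57.4122) (0, 0) (30.0613, 0)]  |A|=1733.3774
4. ⊥bis P4·P2 via (10.47,26.89): [(34.5736, 40.8464) (0, 20.8277) (0, 0) (30.0613, 0)]  |A|=973.9927
5. ⊥bis P4·P3 via (11.625,56.07): [(34.5736, 40.8464) (0, 20.8277) (0, 0) (30.0613, 0)]  |A|=973.9927
6. canonical 4-gon: [(34.5736, 40.8464) (0, 20.8277) (0, 0) (30.0613, 0)]
7. shoelace: 973.9927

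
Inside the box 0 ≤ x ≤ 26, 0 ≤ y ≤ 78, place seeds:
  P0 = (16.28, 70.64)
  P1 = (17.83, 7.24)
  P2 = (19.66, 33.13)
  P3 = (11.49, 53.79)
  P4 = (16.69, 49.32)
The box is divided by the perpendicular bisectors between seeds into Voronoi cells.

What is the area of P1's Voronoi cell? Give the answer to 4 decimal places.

Area of P1's cell: 535.3680

1. box [0,26]×[0,78]: [(0, 0) (26, 0) (26, 78) (0, 78)]
2. ⊥bis P1·P0 via (17.055,38.94): [(0, 38.523) (0, 0) (26, 0) (26, 39.1587)]  |A|=1009.8625
3. ⊥bis P1·P2 via (18.745,20.185): [(0, 21.51) (0, 0) (26, 0) (26, 19.6722)]  |A|=535.368
4. ⊥bis P1·P3 via (14.66,30.515): [(0, 21.51) (0, 0) (26, 0) (26, 19.6722)]  |A|=535.368
5. ⊥bis P1·P4 via (17.26,28.28): [(0, 21.51) (0, 0) (26, 0) (26, 19.6722)]  |A|=535.368
6. canonical 4-gon: [(0, 21.51) (0, 0) (26, 0) (26, 19.6722)]
7. shoelace: 535.368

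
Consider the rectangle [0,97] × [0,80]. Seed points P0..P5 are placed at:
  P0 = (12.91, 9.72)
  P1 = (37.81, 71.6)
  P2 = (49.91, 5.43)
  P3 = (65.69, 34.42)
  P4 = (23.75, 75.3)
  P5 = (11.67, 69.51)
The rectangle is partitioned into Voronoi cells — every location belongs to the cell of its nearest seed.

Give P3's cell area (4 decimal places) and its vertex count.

1. box [0,97]×[0,80]: [(0, 0) (97, 0) (97, 80) (0, 80)]
2. ⊥bis P3·P0 via (39.3,22.07): [(49.6283, 0) (97, 0) (97, 80) (12.1899, 80)]  |A|=5287.2709
3. ⊥bis P3·P1 via (51.75,53.01): [(31.816, 38.0622) (49.6283, 0) (97, 0) (97, 80) (87.7431, 80)]  |A|=3703.0018
4. ⊥bis P3·P2 via (57.8,19.925): [(31.816, 38.0622) (34.3236, 32.7038) (94.4049, 0) (97, 0) (97, 80) (87.7431, 80)]  |A|=2970.8189
5. ⊥bis P3·P4 via (44.72,54.86): [(31.816, 38.0622) (34.3236, 32.7038) (94.4049, 0) (97, 0) (97, 80) (87.7431, 80)]  |A|=2970.8189
6. ⊥bis P3·P5 via (38.68,51.965): [(31.816, 38.0622) (34.3236, 32.7038) (94.4049, 0) (97, 0) (97, 80) (87.7431, 80)]  |A|=2970.8189
7. canonical 6-gon: [(31.816, 38.0622) (34.3236, 32.7038) (94.4049, 0) (97, 0) (97, 80) (87.7431, 80)]
8. shoelace: 2970.8189

Area of P3's cell: 2970.8189 (6 vertices)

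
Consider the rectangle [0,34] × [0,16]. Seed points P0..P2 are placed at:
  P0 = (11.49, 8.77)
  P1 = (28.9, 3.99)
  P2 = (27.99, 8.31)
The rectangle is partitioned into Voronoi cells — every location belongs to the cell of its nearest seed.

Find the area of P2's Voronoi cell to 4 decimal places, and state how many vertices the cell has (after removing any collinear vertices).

1. box [0,34]×[0,16]: [(0, 0) (34, 0) (34, 16) (0, 16)]
2. ⊥bis P2·P0 via (19.74,8.54): [(19.5019, 0) (34, 0) (34, 16) (19.948, 16)]  |A|=228.4009
3. ⊥bis P2·P1 via (28.445,6.15): [(19.6216, 4.2914) (34, 7.3202) (34, 16) (19.948, 16)]  |A|=144.6664
4. canonical 4-gon: [(19.6216, 4.2914) (34, 7.3202) (34, 16) (19.948, 16)]
5. shoelace: 144.6664

Area of P2's cell: 144.6664 (4 vertices)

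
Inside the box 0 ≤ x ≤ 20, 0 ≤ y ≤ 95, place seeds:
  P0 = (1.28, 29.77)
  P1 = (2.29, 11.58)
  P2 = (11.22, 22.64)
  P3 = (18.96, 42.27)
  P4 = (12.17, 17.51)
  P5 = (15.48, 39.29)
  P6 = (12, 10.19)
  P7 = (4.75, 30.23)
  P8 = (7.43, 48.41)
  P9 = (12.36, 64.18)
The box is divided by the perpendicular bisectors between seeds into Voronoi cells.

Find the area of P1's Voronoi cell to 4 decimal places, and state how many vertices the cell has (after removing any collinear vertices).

Area of P1's cell: 128.0864 (6 vertices)

1. box [0,20]×[0,95]: [(0, 0) (20, 0) (20, 95) (0, 95)]
2. ⊥bis P1·P0 via (1.785,20.675): [(0, 20.5759) (0, 0) (20, 0) (20, 21.6864)]  |A|=422.6228
3. ⊥bis P1·P2 via (6.755,17.11): [(2.304, 20.7038) (0, 20.5759) (0, 0) (20, 0) (20, 6.4158)]  |A|=287.5084
4. ⊥bis P1·P3 via (10.625,26.925): [(2.304, 20.7038) (0, 20.5759) (0, 0) (20, 0) (20, 6.4158)]  |A|=287.5084
5. ⊥bis P1·P4 via (7.23,14.545): [(4.6895, 18.7777) (2.304, 20.7038) (0, 20.5759) (0, 0) (15.9599, 0)]  |A|=200.4625
6. ⊥bis P1·P5 via (8.885,25.435): [(4.6895, 18.7777) (2.304, 20.7038) (0, 20.5759) (0, 0) (15.9599, 0)]  |A|=200.4625
7. ⊥bis P1·P6 via (7.145,10.885): [(7.5844, 13.9545) (4.6895, 18.7777) (2.304, 20.7038) (0, 20.5759) (0, 0) (5.5868, 0)]  |A|=128.0864
8. ⊥bis P1·P7 via (3.52,20.905): [(7.5844, 13.9545) (4.6895, 18.7777) (2.304, 20.7038) (0, 20.5759) (0, 0) (5.5868, 0)]  |A|=128.0864
9. ⊥bis P1·P8 via (4.86,29.995): [(7.5844, 13.9545) (4.6895, 18.7777) (2.304, 20.7038) (0, 20.5759) (0, 0) (5.5868, 0)]  |A|=128.0864
10. ⊥bis P1·P9 via (7.325,37.88): [(7.5844, 13.9545) (4.6895, 18.7777) (2.304, 20.7038) (0, 20.5759) (0, 0) (5.5868, 0)]  |A|=128.0864
11. canonical 6-gon: [(7.5844, 13.9545) (4.6895, 18.7777) (2.304, 20.7038) (0, 20.5759) (0, 0) (5.5868, 0)]
12. shoelace: 128.0864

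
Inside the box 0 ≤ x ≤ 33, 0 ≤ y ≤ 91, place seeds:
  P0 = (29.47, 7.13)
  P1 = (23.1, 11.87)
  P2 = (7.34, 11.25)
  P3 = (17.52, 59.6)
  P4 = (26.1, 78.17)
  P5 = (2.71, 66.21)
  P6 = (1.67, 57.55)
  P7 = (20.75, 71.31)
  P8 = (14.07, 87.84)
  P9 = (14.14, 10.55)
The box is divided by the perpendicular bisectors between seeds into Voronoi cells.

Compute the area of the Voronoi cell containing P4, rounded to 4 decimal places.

Area of P4's cell: 223.6225

1. box [0,33]×[0,91]: [(0, 0) (33, 0) (33, 91) (0, 91)]
2. ⊥bis P4·P0 via (27.785,42.65): [(0, 41.3319) (33, 42.8974) (33, 91) (0, 91)]  |A|=1613.2162
3. ⊥bis P4·P1 via (24.6,45.02): [(0, 46.1331) (33, 44.6399) (33, 91) (0, 91)]  |A|=1505.245
4. ⊥bis P4·P2 via (16.72,44.71): [(0, 49.3972) (13.8846, 45.5049) (33, 44.6399) (33, 91) (0, 91)]  |A|=1482.5848
5. ⊥bis P4·P3 via (21.81,68.885): [(0, 78.962) (33, 63.7148) (33, 91) (0, 91)]  |A|=648.8325
6. ⊥bis P4·P5 via (14.405,72.19): [(14.3271, 72.3424) (33, 63.7148) (33, 91) (4.7869, 91)]  |A|=517.9417
7. ⊥bis P4·P6 via (13.885,67.86): [(14.3271, 72.3424) (33, 63.7148) (33, 91) (4.7869, 91)]  |A|=517.9417
8. ⊥bis P4·P7 via (23.425,74.74): [(6.2535, 88.1318) (33, 67.2726) (33, 91) (4.7869, 91)]  |A|=357.7731
9. ⊥bis P4·P8 via (20.085,83.005): [(17.2884, 79.5259) (33, 67.2726) (33, 91) (26.5116, 91)]  |A|=223.6225
10. ⊥bis P4·P9 via (20.12,44.36): [(17.2884, 79.5259) (33, 67.2726) (33, 91) (26.5116, 91)]  |A|=223.6225
11. canonical 4-gon: [(17.2884, 79.5259) (33, 67.2726) (33, 91) (26.5116, 91)]
12. shoelace: 223.6225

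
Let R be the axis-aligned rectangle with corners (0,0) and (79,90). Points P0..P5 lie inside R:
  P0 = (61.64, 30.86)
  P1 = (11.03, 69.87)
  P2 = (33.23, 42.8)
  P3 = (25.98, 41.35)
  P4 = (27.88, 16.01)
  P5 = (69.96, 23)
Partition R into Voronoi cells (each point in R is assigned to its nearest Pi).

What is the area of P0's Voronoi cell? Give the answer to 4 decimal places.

1. box [0,79]×[0,90]: [(0, 0) (79, 0) (79, 90) (0, 90)]
2. ⊥bis P0·P1 via (36.335,50.365): [(0, 3.2254) (0, 0) (79, 0) (79, 90) (66.8855, 90)]  |A|=4208.0195
3. ⊥bis P0·P2 via (47.435,36.83): [(31.9563, 0) (79, 0) (79, 90) (69.781, 90)]  |A|=2531.8221
4. ⊥bis P0·P3 via (43.81,36.105): [(36.0648, 9.7759) (33.1891, 0) (79, 0) (79, 90) (69.781, 90)]  |A|=2525.7963
5. ⊥bis P0·P4 via (44.76,23.435): [(43.2491, 26.87) (55.0683, 0) (79, 0) (79, 90) (69.781, 90)]  |A|=2221.3119
6. ⊥bis P0·P5 via (65.8,26.93): [(43.2491, 26.87) (50.3953, 10.6237) (79, 40.9025) (79, 90) (69.781, 90)]  |A|=1509.1876
7. canonical 5-gon: [(43.2491, 26.87) (50.3953, 10.6237) (79, 40.9025) (79, 90) (69.781, 90)]
8. shoelace: 1509.1876

Area of P0's cell: 1509.1876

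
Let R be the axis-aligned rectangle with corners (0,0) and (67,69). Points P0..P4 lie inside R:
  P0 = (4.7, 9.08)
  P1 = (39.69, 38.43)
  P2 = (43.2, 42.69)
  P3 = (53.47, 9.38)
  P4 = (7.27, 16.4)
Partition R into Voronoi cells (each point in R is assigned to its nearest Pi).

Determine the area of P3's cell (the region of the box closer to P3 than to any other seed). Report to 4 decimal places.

Area of P3's cell: 912.4722

1. box [0,67]×[0,69]: [(0, 0) (67, 0) (67, 69) (0, 69)]
2. ⊥bis P3·P0 via (29.085,9.23): [(29.1418, 0) (67, 0) (67, 69) (28.7173, 69)]  |A|=2626.8606
3. ⊥bis P3·P1 via (46.58,23.905): [(29.0459, 15.5876) (29.1418, 0) (67, 0) (67, 33.5913)]  |A|=932.524
4. ⊥bis P3·P2 via (48.335,26.035): [(56.1495, 28.4443) (29.0459, 15.5876) (29.1418, 0) (67, 0) (67, 31.7897)]  |A|=922.7498
5. ⊥bis P3·P4 via (30.37,12.89): [(56.1495, 28.4443) (30.9146, 16.474) (29.1134, 4.6198) (29.1418, 0) (67, 0) (67, 31.7897)]  |A|=912.4722
6. canonical 6-gon: [(56.1495, 28.4443) (30.9146, 16.474) (29.1134, 4.6198) (29.1418, 0) (67, 0) (67, 31.7897)]
7. shoelace: 912.4722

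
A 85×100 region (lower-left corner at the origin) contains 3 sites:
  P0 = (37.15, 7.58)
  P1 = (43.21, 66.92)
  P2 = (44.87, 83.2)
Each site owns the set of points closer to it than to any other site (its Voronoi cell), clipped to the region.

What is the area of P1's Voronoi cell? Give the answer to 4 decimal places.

Area of P1's cell: 3247.3360

1. box [0,85]×[0,100]: [(0, 0) (85, 0) (85, 100) (0, 100)]
2. ⊥bis P1·P0 via (40.18,37.25): [(0, 41.3533) (85, 32.6728) (85, 100) (0, 100)]  |A|=5353.8887
3. ⊥bis P1·P2 via (44.04,75.06): [(0, 79.5506) (0, 41.3533) (85, 32.6728) (85, 70.8835)]  |A|=3247.336
4. canonical 4-gon: [(0, 79.5506) (0, 41.3533) (85, 32.6728) (85, 70.8835)]
5. shoelace: 3247.336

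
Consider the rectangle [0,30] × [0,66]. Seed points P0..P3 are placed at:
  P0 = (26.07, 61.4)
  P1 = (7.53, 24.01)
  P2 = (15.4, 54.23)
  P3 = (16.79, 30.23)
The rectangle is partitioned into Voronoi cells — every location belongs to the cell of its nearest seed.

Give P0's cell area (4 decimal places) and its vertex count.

1. box [0,30]×[0,66]: [(0, 0) (30, 0) (30, 66) (0, 66)]
2. ⊥bis P0·P1 via (16.8,42.705): [(0, 51.0354) (30, 36.1597) (30, 66) (0, 66)]  |A|=672.0739
3. ⊥bis P0·P2 via (20.735,57.815): [(30, 44.0273) (30, 66) (15.2349, 66)]  |A|=162.2147
4. ⊥bis P0·P3 via (21.43,45.815): [(30, 44.0273) (30, 66) (15.2349, 66)]  |A|=162.2147
5. canonical 3-gon: [(30, 44.0273) (30, 66) (15.2349, 66)]
6. shoelace: 162.2147

Area of P0's cell: 162.2147 (3 vertices)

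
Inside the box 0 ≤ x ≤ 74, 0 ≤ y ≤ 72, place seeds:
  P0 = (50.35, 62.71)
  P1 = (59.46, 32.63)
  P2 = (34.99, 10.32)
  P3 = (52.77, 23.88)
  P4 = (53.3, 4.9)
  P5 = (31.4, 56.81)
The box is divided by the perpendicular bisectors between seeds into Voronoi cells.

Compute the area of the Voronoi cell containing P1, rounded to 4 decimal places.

Area of P1's cell: 692.7466

1. box [0,74]×[0,72]: [(0, 0) (74, 0) (74, 72) (0, 72)]
2. ⊥bis P1·P0 via (54.905,47.67): [(0, 31.0415) (0, 0) (74, 0) (74, 53.4531)]  |A|=3126.3009
3. ⊥bis P1·P2 via (47.225,21.475): [(30.1717, 40.1793) (66.8044, 0) (74, 0) (74, 53.4531)]  |A|=1315.9356
4. ⊥bis P1·P3 via (56.115,28.255): [(37.5832, 42.4239) (74, 14.5806) (74, 53.4531)]  |A|=707.8061
5. ⊥bis P1·P4 via (56.38,18.765): [(37.5832, 42.4239) (73.5018, 14.9615) (74, 14.8509) (74, 53.4531)]  |A|=707.7388
6. ⊥bis P1·P5 via (45.43,44.72): [(45.5238, 44.8288) (41.1207, 39.7192) (73.5018, 14.9615) (74, 14.8509) (74, 53.4531)]  |A|=692.7466
7. canonical 5-gon: [(45.5238, 44.8288) (41.1207, 39.7192) (73.5018, 14.9615) (74, 14.8509) (74, 53.4531)]
8. shoelace: 692.7466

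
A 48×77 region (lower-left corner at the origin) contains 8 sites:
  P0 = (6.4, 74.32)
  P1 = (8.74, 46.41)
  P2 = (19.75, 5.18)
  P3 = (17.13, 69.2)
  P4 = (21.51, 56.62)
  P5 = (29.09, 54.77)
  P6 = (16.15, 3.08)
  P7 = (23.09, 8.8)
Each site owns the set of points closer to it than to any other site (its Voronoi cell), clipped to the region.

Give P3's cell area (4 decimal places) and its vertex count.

Area of P3's cell: 325.7026 (5 vertices)

1. box [0,48]×[0,77]: [(0, 0) (48, 0) (48, 77) (0, 77)]
2. ⊥bis P3·P0 via (11.765,71.76): [(0, 47.1041) (0, 0) (48, 0) (48, 77) (14.2654, 77)]  |A|=3482.7619
3. ⊥bis P3·P1 via (12.935,57.805): [(6.2759, 60.2565) (48, 44.896) (48, 77) (14.2654, 77)]  |A|=952.1723
4. ⊥bis P3·P2 via (18.44,37.19): [(6.2759, 60.2565) (48, 44.896) (48, 77) (14.2654, 77)]  |A|=952.1723
5. ⊥bis P3·P4 via (19.32,62.91): [(6.2759, 60.2565) (8.9117, 59.2861) (48, 72.8956) (48, 77) (14.2654, 77)]  |A|=404.9459
6. ⊥bis P3·P5 via (23.11,61.985): [(6.2759, 60.2565) (8.9117, 59.2861) (27.7798, 65.8555) (41.2259, 77) (14.2654, 77)]  |A|=325.7026
7. ⊥bis P3·P6 via (16.64,36.14): [(6.2759, 60.2565) (8.9117, 59.2861) (27.7798, 65.8555) (41.2259, 77) (14.2654, 77)]  |A|=325.7026
8. ⊥bis P3·P7 via (20.11,39): [(6.2759, 60.2565) (8.9117, 59.2861) (27.7798, 65.8555) (41.2259, 77) (14.2654, 77)]  |A|=325.7026
9. canonical 5-gon: [(6.2759, 60.2565) (8.9117, 59.2861) (27.7798, 65.8555) (41.2259, 77) (14.2654, 77)]
10. shoelace: 325.7026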